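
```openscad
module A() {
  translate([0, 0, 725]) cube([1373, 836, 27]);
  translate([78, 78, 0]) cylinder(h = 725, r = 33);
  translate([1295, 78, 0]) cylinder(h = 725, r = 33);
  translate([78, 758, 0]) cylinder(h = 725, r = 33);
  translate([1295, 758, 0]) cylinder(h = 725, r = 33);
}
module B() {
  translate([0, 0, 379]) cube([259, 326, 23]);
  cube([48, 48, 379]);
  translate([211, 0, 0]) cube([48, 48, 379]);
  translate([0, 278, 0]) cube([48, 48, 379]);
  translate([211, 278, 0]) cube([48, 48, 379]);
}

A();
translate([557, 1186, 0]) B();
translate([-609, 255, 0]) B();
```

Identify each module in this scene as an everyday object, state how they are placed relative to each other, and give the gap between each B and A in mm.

Each stool's nearest face is 350 mm from the table's bounding box.

A is a table. B is a stool. Two stools sit around the table at the +y, −x sides. The gap between each stool and the table is 350 mm.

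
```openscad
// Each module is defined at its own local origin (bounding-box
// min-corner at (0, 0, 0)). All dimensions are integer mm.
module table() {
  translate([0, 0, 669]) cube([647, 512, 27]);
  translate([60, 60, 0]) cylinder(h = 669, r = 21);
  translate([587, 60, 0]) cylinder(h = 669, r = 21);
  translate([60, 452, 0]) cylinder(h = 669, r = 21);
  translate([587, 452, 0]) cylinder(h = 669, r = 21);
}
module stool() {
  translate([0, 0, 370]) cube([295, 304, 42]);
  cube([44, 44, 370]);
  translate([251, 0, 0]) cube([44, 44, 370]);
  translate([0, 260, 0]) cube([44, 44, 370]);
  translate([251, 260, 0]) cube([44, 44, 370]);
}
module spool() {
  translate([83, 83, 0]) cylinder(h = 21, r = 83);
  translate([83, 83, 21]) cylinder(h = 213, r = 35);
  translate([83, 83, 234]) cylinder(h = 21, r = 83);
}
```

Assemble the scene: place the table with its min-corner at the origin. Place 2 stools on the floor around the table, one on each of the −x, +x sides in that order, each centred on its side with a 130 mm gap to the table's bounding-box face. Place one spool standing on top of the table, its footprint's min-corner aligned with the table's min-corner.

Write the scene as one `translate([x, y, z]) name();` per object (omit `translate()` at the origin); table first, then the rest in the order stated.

table();
translate([-425, 104, 0]) stool();
translate([777, 104, 0]) stool();
translate([0, 0, 696]) spool();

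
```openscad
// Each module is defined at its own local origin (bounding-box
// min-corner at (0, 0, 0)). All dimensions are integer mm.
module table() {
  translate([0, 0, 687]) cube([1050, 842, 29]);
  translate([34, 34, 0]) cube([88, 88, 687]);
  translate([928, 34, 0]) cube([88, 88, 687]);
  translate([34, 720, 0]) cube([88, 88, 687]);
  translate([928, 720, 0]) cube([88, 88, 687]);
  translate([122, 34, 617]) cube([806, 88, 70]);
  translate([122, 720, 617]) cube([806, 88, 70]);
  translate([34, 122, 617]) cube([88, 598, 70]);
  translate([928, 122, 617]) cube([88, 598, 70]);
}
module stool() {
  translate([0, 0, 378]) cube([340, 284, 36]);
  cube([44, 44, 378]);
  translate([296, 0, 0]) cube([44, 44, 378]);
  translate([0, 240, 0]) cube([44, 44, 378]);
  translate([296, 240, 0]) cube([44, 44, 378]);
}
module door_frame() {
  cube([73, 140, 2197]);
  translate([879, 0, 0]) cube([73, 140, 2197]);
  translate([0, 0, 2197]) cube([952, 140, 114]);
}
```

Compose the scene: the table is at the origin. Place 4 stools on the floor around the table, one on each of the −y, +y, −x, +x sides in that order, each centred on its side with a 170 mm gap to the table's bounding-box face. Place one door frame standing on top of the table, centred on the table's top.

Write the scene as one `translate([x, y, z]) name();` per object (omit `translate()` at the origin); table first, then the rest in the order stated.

table();
translate([355, -454, 0]) stool();
translate([355, 1012, 0]) stool();
translate([-510, 279, 0]) stool();
translate([1220, 279, 0]) stool();
translate([49, 351, 716]) door_frame();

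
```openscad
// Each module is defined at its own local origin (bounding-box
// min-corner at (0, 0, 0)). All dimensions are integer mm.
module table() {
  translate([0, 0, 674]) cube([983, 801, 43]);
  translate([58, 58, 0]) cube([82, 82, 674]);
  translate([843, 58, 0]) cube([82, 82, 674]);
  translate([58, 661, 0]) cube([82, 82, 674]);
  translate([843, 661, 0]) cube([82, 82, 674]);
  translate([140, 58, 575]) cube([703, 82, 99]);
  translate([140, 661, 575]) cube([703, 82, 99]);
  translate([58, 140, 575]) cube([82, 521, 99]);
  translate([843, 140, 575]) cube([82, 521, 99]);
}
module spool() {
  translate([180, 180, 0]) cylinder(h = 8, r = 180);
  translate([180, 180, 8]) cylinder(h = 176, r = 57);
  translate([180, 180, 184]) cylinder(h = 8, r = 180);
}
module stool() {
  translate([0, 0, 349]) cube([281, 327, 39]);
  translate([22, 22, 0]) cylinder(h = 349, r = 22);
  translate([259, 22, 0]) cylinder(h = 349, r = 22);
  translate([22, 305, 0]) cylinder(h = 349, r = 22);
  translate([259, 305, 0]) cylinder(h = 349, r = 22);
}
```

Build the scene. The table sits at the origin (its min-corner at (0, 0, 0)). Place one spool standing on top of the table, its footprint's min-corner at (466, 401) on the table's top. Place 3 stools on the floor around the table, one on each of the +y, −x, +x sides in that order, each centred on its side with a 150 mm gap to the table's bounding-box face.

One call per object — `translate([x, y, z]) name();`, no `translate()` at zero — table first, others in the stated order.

table();
translate([466, 401, 717]) spool();
translate([351, 951, 0]) stool();
translate([-431, 237, 0]) stool();
translate([1133, 237, 0]) stool();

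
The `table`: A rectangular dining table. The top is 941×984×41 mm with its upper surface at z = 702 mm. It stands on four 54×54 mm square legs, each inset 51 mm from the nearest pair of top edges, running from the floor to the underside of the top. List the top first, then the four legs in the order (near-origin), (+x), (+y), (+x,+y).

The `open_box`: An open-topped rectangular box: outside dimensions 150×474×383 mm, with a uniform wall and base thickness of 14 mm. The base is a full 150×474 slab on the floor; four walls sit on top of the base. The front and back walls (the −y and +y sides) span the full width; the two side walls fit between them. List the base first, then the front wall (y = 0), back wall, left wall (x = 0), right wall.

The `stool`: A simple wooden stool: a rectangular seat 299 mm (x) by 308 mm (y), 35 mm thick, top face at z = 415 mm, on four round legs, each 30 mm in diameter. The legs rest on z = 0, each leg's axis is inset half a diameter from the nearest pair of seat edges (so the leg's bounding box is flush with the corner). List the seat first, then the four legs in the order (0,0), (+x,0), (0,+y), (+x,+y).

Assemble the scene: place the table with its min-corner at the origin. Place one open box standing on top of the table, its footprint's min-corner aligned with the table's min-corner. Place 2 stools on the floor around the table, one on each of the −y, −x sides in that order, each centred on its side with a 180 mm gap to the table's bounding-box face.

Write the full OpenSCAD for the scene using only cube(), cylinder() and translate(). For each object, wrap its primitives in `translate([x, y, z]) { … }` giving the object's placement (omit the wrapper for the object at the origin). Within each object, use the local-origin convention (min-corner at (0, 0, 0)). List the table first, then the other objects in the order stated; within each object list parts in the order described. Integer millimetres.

translate([0, 0, 661]) cube([941, 984, 41]);
translate([51, 51, 0]) cube([54, 54, 661]);
translate([836, 51, 0]) cube([54, 54, 661]);
translate([51, 879, 0]) cube([54, 54, 661]);
translate([836, 879, 0]) cube([54, 54, 661]);
translate([0, 0, 702]) {
  cube([150, 474, 14]);
  translate([0, 0, 14]) cube([150, 14, 369]);
  translate([0, 460, 14]) cube([150, 14, 369]);
  translate([0, 14, 14]) cube([14, 446, 369]);
  translate([136, 14, 14]) cube([14, 446, 369]);
}
translate([321, -488, 0]) {
  translate([0, 0, 380]) cube([299, 308, 35]);
  translate([15, 15, 0]) cylinder(h = 380, r = 15);
  translate([284, 15, 0]) cylinder(h = 380, r = 15);
  translate([15, 293, 0]) cylinder(h = 380, r = 15);
  translate([284, 293, 0]) cylinder(h = 380, r = 15);
}
translate([-479, 338, 0]) {
  translate([0, 0, 380]) cube([299, 308, 35]);
  translate([15, 15, 0]) cylinder(h = 380, r = 15);
  translate([284, 15, 0]) cylinder(h = 380, r = 15);
  translate([15, 293, 0]) cylinder(h = 380, r = 15);
  translate([284, 293, 0]) cylinder(h = 380, r = 15);
}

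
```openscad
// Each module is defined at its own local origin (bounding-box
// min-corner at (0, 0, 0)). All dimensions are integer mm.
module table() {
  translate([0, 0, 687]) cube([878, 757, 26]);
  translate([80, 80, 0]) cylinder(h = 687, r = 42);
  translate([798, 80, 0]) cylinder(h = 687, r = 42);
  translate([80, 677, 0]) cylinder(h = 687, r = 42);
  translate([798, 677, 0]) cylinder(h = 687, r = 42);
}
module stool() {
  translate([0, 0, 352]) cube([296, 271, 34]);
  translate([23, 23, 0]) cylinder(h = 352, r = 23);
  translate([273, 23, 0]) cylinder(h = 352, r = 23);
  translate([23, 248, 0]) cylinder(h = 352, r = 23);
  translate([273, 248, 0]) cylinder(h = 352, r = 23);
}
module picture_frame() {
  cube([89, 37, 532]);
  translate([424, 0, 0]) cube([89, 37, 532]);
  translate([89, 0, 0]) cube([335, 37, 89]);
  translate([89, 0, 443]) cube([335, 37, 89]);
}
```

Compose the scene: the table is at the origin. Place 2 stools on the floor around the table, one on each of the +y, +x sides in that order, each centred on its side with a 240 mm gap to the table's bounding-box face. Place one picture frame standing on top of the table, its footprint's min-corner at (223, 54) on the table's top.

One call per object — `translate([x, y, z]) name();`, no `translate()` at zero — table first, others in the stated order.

table();
translate([291, 997, 0]) stool();
translate([1118, 243, 0]) stool();
translate([223, 54, 713]) picture_frame();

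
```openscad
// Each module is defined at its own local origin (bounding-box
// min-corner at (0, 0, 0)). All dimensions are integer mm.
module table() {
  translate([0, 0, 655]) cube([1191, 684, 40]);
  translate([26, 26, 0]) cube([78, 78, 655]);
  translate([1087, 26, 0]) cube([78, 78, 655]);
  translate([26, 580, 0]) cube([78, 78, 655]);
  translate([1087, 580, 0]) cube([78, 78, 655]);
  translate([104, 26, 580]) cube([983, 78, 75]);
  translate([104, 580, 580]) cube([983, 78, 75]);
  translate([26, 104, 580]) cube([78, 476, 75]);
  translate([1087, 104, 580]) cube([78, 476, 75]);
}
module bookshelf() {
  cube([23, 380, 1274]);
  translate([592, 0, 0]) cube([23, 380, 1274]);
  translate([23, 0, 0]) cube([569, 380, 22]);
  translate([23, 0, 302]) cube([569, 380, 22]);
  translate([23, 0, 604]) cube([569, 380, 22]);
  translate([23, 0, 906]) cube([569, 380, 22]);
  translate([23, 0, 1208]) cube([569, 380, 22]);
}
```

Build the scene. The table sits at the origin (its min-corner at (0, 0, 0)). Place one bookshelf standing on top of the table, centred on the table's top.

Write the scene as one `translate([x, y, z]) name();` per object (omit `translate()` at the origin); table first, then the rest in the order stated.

table();
translate([288, 152, 695]) bookshelf();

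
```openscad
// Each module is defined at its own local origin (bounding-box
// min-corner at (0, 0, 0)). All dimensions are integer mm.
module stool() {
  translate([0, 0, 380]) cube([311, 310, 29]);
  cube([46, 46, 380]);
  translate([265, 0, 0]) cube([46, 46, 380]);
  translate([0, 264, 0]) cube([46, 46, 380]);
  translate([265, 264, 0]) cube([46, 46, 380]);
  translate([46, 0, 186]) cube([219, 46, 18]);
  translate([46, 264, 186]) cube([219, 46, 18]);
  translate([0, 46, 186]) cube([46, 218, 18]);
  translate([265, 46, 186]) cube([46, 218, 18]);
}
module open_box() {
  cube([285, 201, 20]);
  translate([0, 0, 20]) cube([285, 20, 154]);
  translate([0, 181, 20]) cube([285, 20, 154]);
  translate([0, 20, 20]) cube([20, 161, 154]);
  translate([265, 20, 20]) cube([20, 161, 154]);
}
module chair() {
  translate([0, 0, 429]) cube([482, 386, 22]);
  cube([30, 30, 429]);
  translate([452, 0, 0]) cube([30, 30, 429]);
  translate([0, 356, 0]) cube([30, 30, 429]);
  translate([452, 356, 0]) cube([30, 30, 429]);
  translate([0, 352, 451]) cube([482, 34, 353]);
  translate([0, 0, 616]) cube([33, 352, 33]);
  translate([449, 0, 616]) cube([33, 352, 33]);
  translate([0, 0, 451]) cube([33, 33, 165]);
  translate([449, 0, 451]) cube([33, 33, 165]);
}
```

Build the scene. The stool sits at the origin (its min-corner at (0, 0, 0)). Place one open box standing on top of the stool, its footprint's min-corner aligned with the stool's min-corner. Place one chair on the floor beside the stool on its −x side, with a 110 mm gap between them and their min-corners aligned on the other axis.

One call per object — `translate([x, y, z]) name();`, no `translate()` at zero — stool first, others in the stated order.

stool();
translate([0, 0, 409]) open_box();
translate([-592, 0, 0]) chair();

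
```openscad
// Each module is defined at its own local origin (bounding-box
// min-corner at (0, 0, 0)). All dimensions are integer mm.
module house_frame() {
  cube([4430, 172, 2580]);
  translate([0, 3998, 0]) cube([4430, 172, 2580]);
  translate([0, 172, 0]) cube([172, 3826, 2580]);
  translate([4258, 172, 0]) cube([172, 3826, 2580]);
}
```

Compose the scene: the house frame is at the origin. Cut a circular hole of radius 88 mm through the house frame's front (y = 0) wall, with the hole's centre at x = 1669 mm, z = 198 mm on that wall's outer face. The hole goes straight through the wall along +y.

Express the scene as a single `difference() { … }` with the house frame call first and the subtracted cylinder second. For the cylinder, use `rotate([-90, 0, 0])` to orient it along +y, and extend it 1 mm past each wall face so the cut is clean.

difference() {
  house_frame();
  translate([1669, -1, 198]) rotate([-90, 0, 0]) cylinder(h = 174, r = 88);
}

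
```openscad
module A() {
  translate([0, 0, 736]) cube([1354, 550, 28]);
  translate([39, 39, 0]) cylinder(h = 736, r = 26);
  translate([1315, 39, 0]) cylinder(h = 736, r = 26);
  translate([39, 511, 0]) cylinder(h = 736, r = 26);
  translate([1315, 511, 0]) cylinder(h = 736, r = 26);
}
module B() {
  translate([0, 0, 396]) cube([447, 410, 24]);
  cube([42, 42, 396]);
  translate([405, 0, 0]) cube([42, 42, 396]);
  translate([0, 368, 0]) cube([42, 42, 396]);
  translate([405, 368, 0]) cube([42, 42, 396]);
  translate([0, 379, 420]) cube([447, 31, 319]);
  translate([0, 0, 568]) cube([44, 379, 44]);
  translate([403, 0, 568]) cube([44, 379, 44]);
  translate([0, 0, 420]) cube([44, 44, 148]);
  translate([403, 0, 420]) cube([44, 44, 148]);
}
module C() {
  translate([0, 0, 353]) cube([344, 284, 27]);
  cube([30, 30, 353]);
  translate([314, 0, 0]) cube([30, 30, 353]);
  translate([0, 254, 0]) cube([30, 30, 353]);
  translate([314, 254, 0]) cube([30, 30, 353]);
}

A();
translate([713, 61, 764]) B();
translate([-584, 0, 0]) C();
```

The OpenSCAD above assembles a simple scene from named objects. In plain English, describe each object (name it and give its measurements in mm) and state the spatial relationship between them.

A is a rectangular dining table. The top is 1354×550×28 mm with its upper surface at z = 764 mm. It stands on four round legs of 52 mm diameter, each leg's bounding box inset 13 mm from the nearest pair of top edges, running from the floor to the underside of the top.

B is a chair: 447×410 mm seat, 24 mm thick, top at z = 420 mm, on four 42 mm square corner legs flush with the seat edges. A 31 mm thick backrest slab spans the full seat width, extending 319 mm above the seat top, its back face flush with the seat's +y edge. Two armrests of 44×44 mm section run along each side from the seat's front edge to the front of the backrest, top faces 192 mm above the seat top and outer faces flush with the seat's x-edges; a 44×44 mm post under the front of each armrest stands on the seat at the front corner.

C is a simple wooden stool: a rectangular seat 344 mm (x) by 284 mm (y), 27 mm thick, top face at z = 380 mm, on four square legs, each 30×30 mm in cross-section. The legs rest on z = 0, each flush with a corner of the seat.

The chair is on top of the table. The stool is on the floor beside the table on its −x side.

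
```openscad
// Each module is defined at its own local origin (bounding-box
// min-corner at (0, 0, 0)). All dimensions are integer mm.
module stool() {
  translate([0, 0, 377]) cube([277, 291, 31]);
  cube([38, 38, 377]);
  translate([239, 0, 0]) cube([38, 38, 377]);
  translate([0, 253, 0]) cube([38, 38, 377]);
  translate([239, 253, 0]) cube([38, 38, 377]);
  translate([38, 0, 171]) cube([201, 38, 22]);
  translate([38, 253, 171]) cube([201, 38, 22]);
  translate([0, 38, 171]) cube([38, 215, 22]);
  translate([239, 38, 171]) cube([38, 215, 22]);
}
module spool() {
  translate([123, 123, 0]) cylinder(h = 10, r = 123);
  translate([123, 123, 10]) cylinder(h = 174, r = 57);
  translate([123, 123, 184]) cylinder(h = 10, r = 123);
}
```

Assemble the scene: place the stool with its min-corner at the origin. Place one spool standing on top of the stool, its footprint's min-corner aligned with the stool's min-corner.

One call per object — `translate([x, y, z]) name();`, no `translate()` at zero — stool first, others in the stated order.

stool();
translate([0, 0, 408]) spool();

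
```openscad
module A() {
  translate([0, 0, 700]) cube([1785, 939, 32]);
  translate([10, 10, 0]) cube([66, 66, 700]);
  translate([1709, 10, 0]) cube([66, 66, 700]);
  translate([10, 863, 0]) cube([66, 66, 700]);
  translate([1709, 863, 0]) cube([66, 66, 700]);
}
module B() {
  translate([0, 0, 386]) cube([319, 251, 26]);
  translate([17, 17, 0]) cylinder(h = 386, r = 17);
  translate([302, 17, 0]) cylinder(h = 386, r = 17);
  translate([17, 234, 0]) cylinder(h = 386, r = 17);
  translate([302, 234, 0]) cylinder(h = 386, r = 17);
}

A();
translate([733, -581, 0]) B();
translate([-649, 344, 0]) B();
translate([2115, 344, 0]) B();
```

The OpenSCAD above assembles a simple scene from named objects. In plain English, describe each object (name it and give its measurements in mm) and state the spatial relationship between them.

A is a table: top 1785 mm (x) × 939 mm (y), 32 mm thick, upper face at z = 732 mm, on four 66×66 mm square legs, each inset 10 mm from the nearest pair of top edges, running from z = 0 to the bottom of the top.

B is a simple wooden stool: a rectangular seat 319 mm (x) by 251 mm (y), 26 mm thick, top face at z = 412 mm, on four round legs, each 34 mm in diameter. The legs rest on z = 0, each leg's axis is inset half a diameter from the nearest pair of seat edges (so the leg's bounding box is flush with the corner).

Three stools sit around the table at the −y, −x, +x sides.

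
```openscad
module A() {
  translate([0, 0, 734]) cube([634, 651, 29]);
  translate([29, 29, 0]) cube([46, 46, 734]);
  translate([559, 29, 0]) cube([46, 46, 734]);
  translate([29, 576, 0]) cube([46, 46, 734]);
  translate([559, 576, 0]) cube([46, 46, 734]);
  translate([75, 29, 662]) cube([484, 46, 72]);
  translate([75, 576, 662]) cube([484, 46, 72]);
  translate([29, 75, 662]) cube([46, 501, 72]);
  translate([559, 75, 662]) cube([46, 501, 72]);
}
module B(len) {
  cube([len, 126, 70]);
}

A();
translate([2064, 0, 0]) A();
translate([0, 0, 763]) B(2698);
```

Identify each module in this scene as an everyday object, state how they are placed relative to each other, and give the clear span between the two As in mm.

A is a table. B is a beam. A beam spans the tops of two tables. The clear span between the two tables is 1430 mm.

Second table starts at x = 2064; first ends at x = 634; clear span = 2064 − 634 = 1430 mm.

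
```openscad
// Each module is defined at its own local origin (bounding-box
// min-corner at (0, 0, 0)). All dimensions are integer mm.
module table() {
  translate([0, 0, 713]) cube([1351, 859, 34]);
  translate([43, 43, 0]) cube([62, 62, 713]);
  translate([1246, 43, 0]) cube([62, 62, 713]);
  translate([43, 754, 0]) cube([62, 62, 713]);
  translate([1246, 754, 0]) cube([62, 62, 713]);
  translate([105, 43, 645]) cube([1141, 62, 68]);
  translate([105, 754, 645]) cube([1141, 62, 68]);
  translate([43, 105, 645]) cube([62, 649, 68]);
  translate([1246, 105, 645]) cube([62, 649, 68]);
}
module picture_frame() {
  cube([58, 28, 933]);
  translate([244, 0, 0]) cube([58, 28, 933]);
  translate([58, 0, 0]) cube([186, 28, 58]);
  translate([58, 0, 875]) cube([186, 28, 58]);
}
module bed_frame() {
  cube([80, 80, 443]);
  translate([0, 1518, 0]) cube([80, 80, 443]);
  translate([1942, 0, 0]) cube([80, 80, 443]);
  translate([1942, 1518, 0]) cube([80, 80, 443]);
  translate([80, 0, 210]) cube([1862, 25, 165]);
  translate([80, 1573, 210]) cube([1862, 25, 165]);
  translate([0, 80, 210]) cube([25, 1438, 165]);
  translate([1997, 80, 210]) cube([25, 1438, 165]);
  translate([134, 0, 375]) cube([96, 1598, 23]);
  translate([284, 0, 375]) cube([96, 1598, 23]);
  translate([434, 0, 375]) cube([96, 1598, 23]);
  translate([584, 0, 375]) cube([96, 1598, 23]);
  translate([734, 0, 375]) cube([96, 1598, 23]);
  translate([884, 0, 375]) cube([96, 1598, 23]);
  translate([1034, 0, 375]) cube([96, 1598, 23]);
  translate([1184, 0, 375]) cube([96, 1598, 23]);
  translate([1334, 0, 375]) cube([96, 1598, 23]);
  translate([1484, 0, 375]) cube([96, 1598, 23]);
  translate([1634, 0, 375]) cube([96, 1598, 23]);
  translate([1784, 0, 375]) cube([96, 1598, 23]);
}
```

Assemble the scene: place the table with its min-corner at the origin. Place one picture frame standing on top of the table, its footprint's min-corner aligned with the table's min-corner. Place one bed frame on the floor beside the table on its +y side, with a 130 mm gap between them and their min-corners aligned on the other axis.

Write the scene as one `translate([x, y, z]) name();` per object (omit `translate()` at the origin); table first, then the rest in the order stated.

table();
translate([0, 0, 747]) picture_frame();
translate([0, 989, 0]) bed_frame();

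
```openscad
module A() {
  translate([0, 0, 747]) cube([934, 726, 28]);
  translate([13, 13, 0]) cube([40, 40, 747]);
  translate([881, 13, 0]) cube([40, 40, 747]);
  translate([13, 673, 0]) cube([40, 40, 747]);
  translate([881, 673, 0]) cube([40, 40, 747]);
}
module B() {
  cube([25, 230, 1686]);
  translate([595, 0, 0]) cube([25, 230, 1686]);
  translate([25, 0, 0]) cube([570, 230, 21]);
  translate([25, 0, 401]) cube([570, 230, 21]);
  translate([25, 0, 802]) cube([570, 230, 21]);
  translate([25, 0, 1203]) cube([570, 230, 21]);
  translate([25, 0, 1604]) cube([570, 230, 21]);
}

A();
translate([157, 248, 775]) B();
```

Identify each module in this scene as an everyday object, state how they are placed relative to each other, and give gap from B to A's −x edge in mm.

A is a table. B is a bookshelf. The bookshelf is on top of the table, centred. The gap from the bookshelf to the table's −x edge is 157 mm.

The bookshelf's min-x is at 157; the table's min-x is 0; gap = 157 mm.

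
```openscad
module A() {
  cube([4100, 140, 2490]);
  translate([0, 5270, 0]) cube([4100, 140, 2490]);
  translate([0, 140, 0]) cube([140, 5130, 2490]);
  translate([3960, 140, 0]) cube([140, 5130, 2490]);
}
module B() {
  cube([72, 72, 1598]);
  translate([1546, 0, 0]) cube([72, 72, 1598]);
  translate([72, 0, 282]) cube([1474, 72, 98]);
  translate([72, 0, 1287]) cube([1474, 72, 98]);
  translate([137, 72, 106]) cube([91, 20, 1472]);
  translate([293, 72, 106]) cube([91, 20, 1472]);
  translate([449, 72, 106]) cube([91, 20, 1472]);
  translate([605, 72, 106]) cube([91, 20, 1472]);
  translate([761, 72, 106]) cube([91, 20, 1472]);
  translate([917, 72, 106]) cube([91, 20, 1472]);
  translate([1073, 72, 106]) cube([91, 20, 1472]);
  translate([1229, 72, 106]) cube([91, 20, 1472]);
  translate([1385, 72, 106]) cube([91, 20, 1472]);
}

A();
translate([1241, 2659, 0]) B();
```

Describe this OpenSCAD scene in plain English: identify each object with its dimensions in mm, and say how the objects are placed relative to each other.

A is a box-shaped house frame (walls only): outside footprint 4100×5410 mm, wall height 2490 mm, wall thickness 140 mm. The two y-facing walls run the full x-width; the two x-facing walls fit between the inner faces of the y-facing walls.

B is a fence section. Two 72×72 mm posts, 1598 mm tall, stand on the floor with a clear span of 1474 mm between their inner faces. Two horizontal rails of 72×98 mm section span the gap between the posts with their undersides at z = 282 mm and z = 1287 mm, flush with the posts' −y face. 9 pickets, each 91 mm wide, 20 mm thick and 1472 mm tall, are fixed to the +y face of the rails with their bottoms at z = 106 mm, evenly spaced across the span with equal gaps (rounded down to the nearest mm) at the −x end and between each pair — any rounding remainder accumulates at the +x end.

The fence section sits inside the house frame, centred.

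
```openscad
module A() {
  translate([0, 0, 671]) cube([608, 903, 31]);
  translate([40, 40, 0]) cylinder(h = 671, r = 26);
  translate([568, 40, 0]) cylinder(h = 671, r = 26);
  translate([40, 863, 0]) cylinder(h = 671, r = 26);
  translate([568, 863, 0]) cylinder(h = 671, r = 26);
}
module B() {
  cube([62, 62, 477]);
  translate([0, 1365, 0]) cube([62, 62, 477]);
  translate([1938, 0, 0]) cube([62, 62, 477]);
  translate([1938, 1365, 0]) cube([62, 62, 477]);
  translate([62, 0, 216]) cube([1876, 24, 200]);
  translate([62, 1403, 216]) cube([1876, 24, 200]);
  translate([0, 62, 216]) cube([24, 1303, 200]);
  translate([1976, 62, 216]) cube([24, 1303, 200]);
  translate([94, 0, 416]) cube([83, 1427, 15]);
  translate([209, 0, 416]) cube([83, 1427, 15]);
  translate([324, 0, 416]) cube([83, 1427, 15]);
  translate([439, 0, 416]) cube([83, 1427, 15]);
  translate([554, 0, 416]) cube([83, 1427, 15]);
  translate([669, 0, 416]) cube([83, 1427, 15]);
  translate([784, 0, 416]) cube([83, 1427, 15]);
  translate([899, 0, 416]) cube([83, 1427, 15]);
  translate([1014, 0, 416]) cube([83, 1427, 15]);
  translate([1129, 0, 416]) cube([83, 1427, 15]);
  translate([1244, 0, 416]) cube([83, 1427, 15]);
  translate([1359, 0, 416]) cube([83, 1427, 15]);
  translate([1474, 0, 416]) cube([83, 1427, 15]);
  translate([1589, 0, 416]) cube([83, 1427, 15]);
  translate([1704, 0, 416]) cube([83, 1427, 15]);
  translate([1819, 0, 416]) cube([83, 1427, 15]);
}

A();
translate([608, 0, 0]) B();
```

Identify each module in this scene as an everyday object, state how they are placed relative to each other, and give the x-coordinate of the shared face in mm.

The table's +x face and the bed frame's −x face are both at x = 608 mm.

A is a table. B is a bed frame. The bed frame is against the table's +x side, with their −y faces flush. The x-coordinate of the shared face is 608 mm.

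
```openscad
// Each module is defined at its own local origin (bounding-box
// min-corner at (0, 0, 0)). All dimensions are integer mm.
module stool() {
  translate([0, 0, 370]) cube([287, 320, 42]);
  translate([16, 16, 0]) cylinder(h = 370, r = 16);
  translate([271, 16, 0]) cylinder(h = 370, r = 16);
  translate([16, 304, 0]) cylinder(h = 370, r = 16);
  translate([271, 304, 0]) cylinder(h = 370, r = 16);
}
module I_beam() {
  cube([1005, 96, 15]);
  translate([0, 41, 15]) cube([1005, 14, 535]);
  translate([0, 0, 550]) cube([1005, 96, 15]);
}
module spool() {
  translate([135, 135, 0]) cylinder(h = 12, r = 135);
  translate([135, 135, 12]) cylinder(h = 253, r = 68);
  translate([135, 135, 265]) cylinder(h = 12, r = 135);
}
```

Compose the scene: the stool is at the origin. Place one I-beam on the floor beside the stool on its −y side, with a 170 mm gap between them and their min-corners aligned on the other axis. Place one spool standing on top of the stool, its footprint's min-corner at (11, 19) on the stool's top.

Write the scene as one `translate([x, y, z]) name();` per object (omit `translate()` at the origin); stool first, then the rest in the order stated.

stool();
translate([0, -266, 0]) I_beam();
translate([11, 19, 412]) spool();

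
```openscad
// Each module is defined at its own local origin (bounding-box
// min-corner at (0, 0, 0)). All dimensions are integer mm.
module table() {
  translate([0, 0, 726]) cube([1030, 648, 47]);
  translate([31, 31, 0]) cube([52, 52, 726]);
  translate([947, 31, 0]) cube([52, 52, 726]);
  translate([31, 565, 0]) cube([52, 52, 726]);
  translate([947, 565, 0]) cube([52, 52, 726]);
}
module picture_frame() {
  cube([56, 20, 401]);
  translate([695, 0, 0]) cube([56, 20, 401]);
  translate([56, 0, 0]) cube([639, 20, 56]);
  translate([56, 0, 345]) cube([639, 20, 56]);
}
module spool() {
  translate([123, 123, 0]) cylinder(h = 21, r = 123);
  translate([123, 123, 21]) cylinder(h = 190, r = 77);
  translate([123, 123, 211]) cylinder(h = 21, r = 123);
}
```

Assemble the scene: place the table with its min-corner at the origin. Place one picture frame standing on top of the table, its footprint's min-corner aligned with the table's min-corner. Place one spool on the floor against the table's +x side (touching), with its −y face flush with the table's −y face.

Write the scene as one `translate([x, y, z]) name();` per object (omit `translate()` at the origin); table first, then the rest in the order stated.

table();
translate([0, 0, 773]) picture_frame();
translate([1030, 0, 0]) spool();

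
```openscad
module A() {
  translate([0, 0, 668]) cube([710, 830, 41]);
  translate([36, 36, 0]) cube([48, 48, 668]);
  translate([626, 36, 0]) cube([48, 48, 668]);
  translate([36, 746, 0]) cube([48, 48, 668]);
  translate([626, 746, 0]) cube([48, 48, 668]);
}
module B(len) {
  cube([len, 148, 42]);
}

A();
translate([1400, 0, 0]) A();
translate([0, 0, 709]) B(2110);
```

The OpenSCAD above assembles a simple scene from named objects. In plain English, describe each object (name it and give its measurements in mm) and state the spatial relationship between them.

A is a table with a 710×830 mm rectangular top, 41 mm thick, top surface at z = 709 mm, supported by four 48×48 mm square legs, each inset 36 mm from the nearest pair of top edges, running from the floor.

B is a rectangular beam 2110 mm long (x), 148 mm deep (y), 42 mm thick (z).

The beam spans the tops of two tables placed 690 mm apart, resting at z = 709 mm.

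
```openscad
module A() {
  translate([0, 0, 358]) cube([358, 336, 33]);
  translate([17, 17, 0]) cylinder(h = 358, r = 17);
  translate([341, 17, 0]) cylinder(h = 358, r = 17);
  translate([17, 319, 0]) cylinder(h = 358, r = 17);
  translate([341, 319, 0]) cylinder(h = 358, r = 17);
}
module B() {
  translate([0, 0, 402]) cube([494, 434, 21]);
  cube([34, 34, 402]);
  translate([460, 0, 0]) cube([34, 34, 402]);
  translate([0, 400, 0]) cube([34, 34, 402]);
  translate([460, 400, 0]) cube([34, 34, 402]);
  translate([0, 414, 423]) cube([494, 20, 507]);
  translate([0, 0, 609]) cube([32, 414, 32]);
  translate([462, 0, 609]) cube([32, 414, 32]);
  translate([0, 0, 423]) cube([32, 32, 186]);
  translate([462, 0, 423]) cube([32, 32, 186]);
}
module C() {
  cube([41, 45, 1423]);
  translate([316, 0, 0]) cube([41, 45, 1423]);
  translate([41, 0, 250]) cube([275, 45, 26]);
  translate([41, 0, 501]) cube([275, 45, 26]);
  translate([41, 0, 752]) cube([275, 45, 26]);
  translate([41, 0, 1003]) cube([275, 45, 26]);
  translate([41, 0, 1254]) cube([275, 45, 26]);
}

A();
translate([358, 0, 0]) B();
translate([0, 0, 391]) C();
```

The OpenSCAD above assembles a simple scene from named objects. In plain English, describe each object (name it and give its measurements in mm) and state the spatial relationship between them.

A is a simple wooden stool: a rectangular seat 358 mm (x) by 336 mm (y), 33 mm thick, top face at z = 391 mm, on four round legs, each 34 mm in diameter. The legs rest on z = 0, each leg's axis is inset half a diameter from the nearest pair of seat edges (so the leg's bounding box is flush with the corner).

B is a chair. The seat is a 494×434×21 mm slab with its top at z = 423 mm, on four 34×34 mm corner legs (flush with the seat edges, standing on z = 0). A flat backrest 20 mm thick, 507 mm tall, spans the full seat width and rises from the seat top along its +y edge, rear face flush with the rear of the seat. Two armrests of 32×32 mm section run along each side from the seat's front edge to the front of the backrest, top faces 218 mm above the seat top and outer faces flush with the seat's x-edges; a 32×32 mm post under the front of each armrest stands on the seat at the front corner.

C is a wooden ladder with two side rails of 41×45 mm section and 1423 mm height, set 357 mm apart overall. Between them run 5 rectangular rungs (45 mm deep, 26 mm thick), front faces flush with the rails' −y face. The bottom of the first rung is 250 mm above the floor and each subsequent rung is 251 mm higher than the one below.

The chair is against the stool's +x side, with their −y faces flush. The ladder is on top of the stool.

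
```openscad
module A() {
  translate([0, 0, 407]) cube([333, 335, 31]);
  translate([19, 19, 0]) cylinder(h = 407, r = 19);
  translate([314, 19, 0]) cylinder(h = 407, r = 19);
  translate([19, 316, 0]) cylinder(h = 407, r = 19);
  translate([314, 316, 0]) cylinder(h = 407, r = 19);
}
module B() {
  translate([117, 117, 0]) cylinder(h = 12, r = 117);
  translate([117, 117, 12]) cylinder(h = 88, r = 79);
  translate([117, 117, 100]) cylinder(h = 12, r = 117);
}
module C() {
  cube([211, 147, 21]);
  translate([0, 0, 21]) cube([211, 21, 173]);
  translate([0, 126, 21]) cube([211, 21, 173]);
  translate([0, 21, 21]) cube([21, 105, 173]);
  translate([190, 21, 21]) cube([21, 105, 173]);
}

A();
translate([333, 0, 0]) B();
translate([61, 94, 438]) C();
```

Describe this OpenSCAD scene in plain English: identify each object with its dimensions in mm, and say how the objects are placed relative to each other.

A is a four-legged stool. The seat is a 333×335×31 mm slab whose top surface is at z = 438 mm; four round legs, each 38 mm in diameter, run from the floor (z = 0) to the underside of the seat, each leg's axis is inset half a diameter from the nearest pair of seat edges (so the leg's bounding box is flush with the corner).

B is a spool: two coaxial disc flanges of radius 117 mm and thickness 12 mm, joined by a core cylinder of radius 79 mm and height 88 mm. The lower flange rests on z = 0 and the three cylinders share a vertical axis.

C is an open-topped rectangular box: outside dimensions 211×147×194 mm, with a uniform wall and base thickness of 21 mm. The base is a full 211×147 slab on the floor; four walls sit on top of the base. The front and back walls (the −y and +y sides) span the full width; the two side walls fit between them.

The spool is against the stool's +x side, with their −y faces flush. The open box is on top of the stool, centred.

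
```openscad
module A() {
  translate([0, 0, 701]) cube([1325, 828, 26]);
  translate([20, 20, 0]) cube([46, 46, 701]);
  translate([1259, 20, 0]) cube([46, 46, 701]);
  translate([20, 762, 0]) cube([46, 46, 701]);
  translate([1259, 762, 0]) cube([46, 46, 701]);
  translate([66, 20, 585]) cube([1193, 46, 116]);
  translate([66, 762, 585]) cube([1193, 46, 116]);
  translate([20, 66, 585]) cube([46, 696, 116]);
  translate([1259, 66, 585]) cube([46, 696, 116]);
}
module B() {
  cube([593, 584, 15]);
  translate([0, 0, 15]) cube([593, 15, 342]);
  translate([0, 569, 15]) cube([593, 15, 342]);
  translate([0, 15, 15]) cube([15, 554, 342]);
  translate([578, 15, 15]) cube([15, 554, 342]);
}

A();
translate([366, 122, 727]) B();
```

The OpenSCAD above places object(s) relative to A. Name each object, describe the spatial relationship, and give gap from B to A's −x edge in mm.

A is a table. B is an open box. The open box is on top of the table, centred. The gap from the open box to the table's −x edge is 366 mm.

The open box's min-x is at 366; the table's min-x is 0; gap = 366 mm.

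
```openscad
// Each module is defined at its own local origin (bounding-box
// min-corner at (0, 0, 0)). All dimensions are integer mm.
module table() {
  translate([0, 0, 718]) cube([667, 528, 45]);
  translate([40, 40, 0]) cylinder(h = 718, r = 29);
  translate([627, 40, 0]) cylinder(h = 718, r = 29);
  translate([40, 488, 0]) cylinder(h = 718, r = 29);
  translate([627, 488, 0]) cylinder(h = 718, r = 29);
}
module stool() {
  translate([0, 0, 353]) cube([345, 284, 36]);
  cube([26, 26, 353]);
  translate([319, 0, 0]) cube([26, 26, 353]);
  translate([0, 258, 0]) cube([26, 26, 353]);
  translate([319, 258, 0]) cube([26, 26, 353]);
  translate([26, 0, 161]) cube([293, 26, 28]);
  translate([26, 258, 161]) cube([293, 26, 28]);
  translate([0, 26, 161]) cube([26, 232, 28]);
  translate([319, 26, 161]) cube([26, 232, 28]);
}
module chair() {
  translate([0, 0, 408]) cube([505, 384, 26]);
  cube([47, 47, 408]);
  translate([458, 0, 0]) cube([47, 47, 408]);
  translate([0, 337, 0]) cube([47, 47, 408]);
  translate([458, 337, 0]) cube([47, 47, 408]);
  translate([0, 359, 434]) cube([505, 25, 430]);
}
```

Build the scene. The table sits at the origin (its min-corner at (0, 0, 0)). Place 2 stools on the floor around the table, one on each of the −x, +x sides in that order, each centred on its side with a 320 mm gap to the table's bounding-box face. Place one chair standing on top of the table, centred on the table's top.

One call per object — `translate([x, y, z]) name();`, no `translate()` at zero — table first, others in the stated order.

table();
translate([-665, 122, 0]) stool();
translate([987, 122, 0]) stool();
translate([81, 72, 763]) chair();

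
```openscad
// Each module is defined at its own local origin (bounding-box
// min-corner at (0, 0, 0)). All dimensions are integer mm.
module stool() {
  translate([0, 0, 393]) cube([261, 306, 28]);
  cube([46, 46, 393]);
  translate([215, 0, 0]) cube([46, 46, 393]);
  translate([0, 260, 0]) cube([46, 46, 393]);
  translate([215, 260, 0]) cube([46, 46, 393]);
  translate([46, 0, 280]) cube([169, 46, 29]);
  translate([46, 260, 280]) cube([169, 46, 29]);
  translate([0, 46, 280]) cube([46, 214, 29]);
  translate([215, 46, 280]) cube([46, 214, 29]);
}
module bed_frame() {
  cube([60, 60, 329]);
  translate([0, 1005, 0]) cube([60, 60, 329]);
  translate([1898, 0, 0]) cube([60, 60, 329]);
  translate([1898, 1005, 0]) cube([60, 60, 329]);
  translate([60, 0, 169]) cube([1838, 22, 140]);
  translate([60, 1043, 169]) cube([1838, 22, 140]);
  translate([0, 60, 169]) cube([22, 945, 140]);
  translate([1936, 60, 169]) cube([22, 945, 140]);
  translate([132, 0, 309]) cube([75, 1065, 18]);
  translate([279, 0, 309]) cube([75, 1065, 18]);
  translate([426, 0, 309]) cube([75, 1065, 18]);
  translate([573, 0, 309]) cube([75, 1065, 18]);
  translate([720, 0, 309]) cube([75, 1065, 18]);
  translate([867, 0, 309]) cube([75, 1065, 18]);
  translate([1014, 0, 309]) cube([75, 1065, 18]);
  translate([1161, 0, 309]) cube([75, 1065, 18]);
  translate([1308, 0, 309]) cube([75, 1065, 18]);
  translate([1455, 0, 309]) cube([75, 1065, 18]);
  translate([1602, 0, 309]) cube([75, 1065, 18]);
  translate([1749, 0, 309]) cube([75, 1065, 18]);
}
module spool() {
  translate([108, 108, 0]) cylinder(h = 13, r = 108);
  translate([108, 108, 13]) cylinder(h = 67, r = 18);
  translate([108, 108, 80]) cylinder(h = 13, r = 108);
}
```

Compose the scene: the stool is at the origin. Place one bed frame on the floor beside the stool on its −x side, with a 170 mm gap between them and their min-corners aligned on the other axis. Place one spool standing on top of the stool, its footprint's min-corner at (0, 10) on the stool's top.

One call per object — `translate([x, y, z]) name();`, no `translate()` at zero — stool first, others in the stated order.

stool();
translate([-2128, 0, 0]) bed_frame();
translate([0, 10, 421]) spool();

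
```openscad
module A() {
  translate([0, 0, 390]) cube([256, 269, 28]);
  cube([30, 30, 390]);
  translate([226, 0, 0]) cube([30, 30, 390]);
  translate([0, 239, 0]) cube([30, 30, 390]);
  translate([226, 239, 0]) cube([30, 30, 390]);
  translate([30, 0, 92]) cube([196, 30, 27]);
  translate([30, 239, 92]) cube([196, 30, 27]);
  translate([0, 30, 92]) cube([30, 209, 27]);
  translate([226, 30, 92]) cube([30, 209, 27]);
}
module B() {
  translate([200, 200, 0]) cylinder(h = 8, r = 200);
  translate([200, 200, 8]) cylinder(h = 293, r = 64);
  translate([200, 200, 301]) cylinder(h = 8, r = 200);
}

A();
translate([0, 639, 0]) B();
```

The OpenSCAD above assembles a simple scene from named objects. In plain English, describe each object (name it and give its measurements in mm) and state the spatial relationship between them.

A is a four-legged stool. The seat is a 256×269×28 mm slab whose top surface is at z = 418 mm; four square legs, each 30×30 mm in cross-section, run from the floor (z = 0) to the underside of the seat, each flush with a corner of the seat. Four stretchers, 30 mm wide and 27 mm tall, connect adjacent legs with their undersides at z = 92 mm, each running between the inner faces of the legs it joins and aligned with the legs' outer faces on the other axis.

B is a spool: two coaxial disc flanges of radius 200 mm and thickness 8 mm, joined by a core cylinder of radius 64 mm and height 293 mm. The lower flange rests on z = 0 and the three cylinders share a vertical axis.

The spool is on the floor beside the stool on its +y side.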